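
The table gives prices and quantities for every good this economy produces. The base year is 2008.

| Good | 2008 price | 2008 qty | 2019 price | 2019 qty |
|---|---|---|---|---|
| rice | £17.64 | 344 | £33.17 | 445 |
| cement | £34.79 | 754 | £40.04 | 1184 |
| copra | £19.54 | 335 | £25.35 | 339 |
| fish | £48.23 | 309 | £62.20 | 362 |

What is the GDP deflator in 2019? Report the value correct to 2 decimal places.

Nominal GDP 2019 = 33.17·445 + 40.04·1184 + 25.35·339 + 62.20·362 = 93278.06.
Real GDP 2019 (at 2008 prices) = 17.64·445 + 34.79·1184 + 19.54·339 + 48.23·362 = 73124.48.
Deflator = Nominal/Real × 100 = 93278.06/73124.48 × 100 = 127.561.

127.56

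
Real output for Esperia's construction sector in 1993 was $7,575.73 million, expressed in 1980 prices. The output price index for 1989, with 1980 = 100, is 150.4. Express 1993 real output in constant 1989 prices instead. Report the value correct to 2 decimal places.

Real output in 1989 prices = Real output in 1980 prices × (P_1989/P_1980) = 7575.73 × 1.504 = 11393.90.

$11,393.90 million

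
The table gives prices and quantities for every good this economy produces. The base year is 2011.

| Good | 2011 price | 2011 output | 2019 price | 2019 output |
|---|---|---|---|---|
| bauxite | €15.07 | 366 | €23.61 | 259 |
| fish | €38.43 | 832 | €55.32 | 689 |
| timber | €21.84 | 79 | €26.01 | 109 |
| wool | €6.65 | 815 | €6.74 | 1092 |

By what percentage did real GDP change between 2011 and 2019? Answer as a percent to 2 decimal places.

-10.33%

Real GDP 2011 = Nominal GDP 2011 = 15.07·366 + 38.43·832 + 21.84·79 + 6.65·815 = 44634.49.
Real GDP 2019 (at 2011 prices) = 15.07·259 + 38.43·689 + 21.84·109 + 6.65·1092 = 40023.76.
Real growth = 40023.76/44634.49 − 1 = -0.1033.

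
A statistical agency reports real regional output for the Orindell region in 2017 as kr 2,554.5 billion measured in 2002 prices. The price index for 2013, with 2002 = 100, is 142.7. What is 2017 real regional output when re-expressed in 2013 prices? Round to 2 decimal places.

Real regional output in 2013 prices = Real regional output in 2002 prices × (P_2013/P_2002) = 2554.5 × 1.427 = 3645.27.

kr 3,645.27 billion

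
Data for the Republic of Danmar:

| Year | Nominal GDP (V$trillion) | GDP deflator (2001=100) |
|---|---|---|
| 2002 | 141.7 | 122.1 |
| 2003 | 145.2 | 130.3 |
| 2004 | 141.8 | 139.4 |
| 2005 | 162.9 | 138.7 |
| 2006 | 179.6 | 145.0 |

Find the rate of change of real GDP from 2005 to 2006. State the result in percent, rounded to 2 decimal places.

5.46%

Real GDP 2005 = 162.9/1.387 = 117.45.
Real GDP 2006 = 179.6/1.450 = 123.86.
Change = 123.86/117.45 − 1 = 0.0546.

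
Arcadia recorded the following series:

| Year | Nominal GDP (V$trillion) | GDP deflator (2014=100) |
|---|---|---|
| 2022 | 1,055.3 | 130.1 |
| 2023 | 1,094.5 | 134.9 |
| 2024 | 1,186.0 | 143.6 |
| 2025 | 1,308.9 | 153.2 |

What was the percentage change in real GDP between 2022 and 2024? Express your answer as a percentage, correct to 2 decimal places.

Real GDP 2022 = 1055.3/1.301 = 811.15.
Real GDP 2024 = 1186.0/1.436 = 825.91.
Change = 825.91/811.15 − 1 = 0.0182.

1.82%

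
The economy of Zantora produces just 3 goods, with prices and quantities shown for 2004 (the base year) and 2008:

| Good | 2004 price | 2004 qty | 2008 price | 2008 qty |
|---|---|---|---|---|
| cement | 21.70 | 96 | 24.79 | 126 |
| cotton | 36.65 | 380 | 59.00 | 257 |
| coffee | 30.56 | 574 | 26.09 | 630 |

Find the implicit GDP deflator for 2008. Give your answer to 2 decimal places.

110.56

Nominal GDP 2008 = 24.79·126 + 59.00·257 + 26.09·630 = 34723.24.
Real GDP 2008 (at 2004 prices) = 21.70·126 + 36.65·257 + 30.56·630 = 31406.05.
Deflator = Nominal/Real × 100 = 34723.24/31406.05 × 100 = 110.562.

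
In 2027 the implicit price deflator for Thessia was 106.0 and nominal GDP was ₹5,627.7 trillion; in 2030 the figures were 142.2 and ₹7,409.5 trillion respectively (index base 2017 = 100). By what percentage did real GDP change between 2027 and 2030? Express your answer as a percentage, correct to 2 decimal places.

-1.86%

Deflate each year: 2027 → 5627.7/1.060 = 5309.15; 2030 → 7409.5/1.422 = 5210.62.
So real GDP changed by 5210.62/5309.15 − 1 = -0.0186, i.e. -1.86%.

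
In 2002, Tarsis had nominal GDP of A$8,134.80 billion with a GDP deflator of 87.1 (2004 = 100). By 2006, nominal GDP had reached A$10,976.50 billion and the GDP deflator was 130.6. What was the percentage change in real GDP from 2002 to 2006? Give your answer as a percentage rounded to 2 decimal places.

Deflate each year: 2002 → 8134.80/0.871 = 9339.61; 2006 → 10976.50/1.306 = 8404.67.
So real GDP changed by 8404.67/9339.61 − 1 = -0.1001, i.e. -10.01%.

-10.01%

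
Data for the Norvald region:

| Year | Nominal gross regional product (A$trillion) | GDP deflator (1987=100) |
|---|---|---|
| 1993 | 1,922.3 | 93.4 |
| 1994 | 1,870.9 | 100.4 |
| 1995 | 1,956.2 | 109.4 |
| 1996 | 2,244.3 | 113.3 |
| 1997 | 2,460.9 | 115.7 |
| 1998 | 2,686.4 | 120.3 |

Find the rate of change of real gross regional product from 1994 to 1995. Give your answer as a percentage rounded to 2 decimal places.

-4.04%

Real gross regional product 1994 = 1870.9/1.004 = 1863.45.
Real gross regional product 1995 = 1956.2/1.094 = 1788.12.
Change = 1788.12/1863.45 − 1 = -0.0404.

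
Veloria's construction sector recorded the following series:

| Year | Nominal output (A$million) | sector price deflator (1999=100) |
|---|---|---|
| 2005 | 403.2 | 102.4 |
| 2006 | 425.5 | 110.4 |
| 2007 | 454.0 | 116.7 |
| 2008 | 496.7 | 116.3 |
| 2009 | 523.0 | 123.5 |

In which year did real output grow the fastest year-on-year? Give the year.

2008

2006: real = 425.5/1.104 = 385.42; growth vs 2005 (393.75) = -2.12%.
2007: real = 454.0/1.167 = 389.03; growth vs 2006 (385.42) = 0.94%.
2008: real = 496.7/1.163 = 427.09; growth vs 2007 (389.03) = 9.78%.
2009: real = 523.0/1.235 = 423.48; growth vs 2008 (427.09) = -0.85%.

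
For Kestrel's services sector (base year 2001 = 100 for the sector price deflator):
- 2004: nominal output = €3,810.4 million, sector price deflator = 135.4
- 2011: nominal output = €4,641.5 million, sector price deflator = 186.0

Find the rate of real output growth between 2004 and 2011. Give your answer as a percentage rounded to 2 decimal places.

Deflate each year: 2004 → 3810.4/1.354 = 2814.18; 2011 → 4641.5/1.860 = 2495.43.
So real output changed by 2495.43/2814.18 − 1 = -0.1133, i.e. -11.33%.

-11.33%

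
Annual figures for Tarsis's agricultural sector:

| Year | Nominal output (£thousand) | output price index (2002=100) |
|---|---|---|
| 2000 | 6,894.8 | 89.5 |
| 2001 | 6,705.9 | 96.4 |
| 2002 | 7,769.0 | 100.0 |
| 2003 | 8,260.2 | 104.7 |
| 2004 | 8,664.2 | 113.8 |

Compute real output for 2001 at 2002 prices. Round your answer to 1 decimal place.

Real output 2001 = 6705.9 / 0.964 = 6956.33.

£6,956.3 thousand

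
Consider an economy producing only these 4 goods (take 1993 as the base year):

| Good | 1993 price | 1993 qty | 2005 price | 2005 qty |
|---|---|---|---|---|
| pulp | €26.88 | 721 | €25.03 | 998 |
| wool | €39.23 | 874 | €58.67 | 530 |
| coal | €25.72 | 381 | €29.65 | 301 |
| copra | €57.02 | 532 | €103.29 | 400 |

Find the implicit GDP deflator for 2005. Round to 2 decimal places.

136.01

Nominal GDP 2005 = 25.03·998 + 58.67·530 + 29.65·301 + 103.29·400 = 106315.69.
Real GDP 2005 (at 1993 prices) = 26.88·998 + 39.23·530 + 25.72·301 + 57.02·400 = 78167.86.
Deflator = Nominal/Real × 100 = 106315.69/78167.86 × 100 = 136.009.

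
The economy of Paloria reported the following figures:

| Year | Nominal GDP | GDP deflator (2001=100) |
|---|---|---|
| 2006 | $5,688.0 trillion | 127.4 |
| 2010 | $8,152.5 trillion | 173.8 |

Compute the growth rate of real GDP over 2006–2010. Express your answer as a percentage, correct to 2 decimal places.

Real GDP 2006 = 5688.0 / 1.274 = 4464.68.
Real GDP 2010 = 8152.5 / 1.738 = 4690.74.
Real growth = 4690.74 / 4464.68 − 1 = 0.0506.

5.06%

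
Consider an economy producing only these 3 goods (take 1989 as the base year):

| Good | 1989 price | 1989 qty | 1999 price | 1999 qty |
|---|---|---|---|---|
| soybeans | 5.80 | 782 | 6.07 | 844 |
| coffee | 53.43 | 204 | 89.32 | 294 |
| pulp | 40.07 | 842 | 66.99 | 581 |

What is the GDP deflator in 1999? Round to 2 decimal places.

160.20

Nominal GDP 1999 = 6.07·844 + 89.32·294 + 66.99·581 = 70304.35.
Real GDP 1999 (at 1989 prices) = 5.80·844 + 53.43·294 + 40.07·581 = 43884.29.
Deflator = Nominal/Real × 100 = 70304.35/43884.29 × 100 = 160.204.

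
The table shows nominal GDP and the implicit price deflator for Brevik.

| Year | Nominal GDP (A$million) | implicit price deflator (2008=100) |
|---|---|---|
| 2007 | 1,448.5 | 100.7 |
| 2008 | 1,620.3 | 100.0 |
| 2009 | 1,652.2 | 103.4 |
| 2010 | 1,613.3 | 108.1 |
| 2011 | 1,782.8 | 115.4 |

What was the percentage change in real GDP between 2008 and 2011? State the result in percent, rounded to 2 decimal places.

Real GDP 2008 = 1620.3/1.000 = 1620.30.
Real GDP 2011 = 1782.8/1.154 = 1544.89.
Change = 1544.89/1620.30 − 1 = -0.0465.

-4.65%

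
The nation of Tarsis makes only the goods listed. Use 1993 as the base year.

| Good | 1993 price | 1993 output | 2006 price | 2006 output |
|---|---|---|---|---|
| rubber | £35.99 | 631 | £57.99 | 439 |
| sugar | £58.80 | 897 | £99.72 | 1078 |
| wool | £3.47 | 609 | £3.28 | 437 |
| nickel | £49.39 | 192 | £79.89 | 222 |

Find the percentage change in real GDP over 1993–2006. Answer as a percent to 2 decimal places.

5.30%

Real GDP 1993 = Nominal GDP 1993 = 35.99·631 + 58.80·897 + 3.47·609 + 49.39·192 = 87049.40.
Real GDP 2006 (at 1993 prices) = 35.99·439 + 58.80·1078 + 3.47·437 + 49.39·222 = 91666.98.
Real growth = 91666.98/87049.40 − 1 = 0.0530.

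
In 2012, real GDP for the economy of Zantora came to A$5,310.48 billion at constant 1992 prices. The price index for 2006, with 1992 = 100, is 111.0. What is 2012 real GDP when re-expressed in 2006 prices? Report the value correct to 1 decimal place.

Real GDP in 2006 prices = Real GDP in 1992 prices × (P_2006/P_1992) = 5310.48 × 1.110 = 5894.63.

A$5,894.6 billion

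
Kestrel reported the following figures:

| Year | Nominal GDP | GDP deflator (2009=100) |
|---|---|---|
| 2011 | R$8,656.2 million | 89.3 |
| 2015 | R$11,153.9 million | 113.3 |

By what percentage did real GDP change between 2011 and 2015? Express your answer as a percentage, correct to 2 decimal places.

1.56%

Real GDP 2011 = 8656.2 / 0.893 = 9693.39.
Real GDP 2015 = 11153.9 / 1.133 = 9844.57.
Real growth = 9844.57 / 9693.39 − 1 = 0.0156.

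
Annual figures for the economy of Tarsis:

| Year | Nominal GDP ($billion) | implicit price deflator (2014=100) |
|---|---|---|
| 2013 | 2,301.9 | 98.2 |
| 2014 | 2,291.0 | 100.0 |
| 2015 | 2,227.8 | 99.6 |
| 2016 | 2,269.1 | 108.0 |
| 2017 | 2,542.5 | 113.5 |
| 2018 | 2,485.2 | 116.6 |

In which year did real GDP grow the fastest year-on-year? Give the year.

2017

2014: real = 2291.0/1.000 = 2291.00; growth vs 2013 (2344.09) = -2.26%.
2015: real = 2227.8/0.996 = 2236.75; growth vs 2014 (2291.00) = -2.37%.
2016: real = 2269.1/1.080 = 2101.02; growth vs 2015 (2236.75) = -6.07%.
2017: real = 2542.5/1.135 = 2240.09; growth vs 2016 (2101.02) = 6.62%.
2018: real = 2485.2/1.166 = 2131.39; growth vs 2017 (2240.09) = -4.85%.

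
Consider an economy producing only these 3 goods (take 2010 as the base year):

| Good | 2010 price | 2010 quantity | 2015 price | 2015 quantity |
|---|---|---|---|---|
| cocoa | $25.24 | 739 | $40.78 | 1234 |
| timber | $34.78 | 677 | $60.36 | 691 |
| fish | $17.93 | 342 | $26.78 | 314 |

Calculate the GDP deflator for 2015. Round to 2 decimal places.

165.17

Nominal GDP 2015 = 40.78·1234 + 60.36·691 + 26.78·314 = 100440.20.
Real GDP 2015 (at 2010 prices) = 25.24·1234 + 34.78·691 + 17.93·314 = 60809.16.
Deflator = Nominal/Real × 100 = 100440.20/60809.16 × 100 = 165.173.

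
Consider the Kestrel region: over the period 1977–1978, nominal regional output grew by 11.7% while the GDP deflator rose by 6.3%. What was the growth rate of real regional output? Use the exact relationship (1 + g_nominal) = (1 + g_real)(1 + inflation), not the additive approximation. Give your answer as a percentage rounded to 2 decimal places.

5.08%

(1 + g_nom) = (1 + g_real)(1 + π), so g_real = 1.1170 / 1.0630 − 1 = 0.05080.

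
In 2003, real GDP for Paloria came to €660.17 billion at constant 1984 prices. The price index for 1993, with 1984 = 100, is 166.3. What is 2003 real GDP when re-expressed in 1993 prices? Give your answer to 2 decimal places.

Real GDP in 1993 prices = Real GDP in 1984 prices × (P_1993/P_1984) = 660.17 × 1.663 = 1097.86.

€1,097.86 billion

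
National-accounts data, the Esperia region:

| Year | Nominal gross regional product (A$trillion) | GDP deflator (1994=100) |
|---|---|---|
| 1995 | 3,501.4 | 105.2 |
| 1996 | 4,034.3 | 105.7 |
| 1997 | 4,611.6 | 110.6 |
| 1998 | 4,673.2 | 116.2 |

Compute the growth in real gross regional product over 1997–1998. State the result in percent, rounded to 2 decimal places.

-3.55%

Real gross regional product 1997 = 4611.6/1.106 = 4169.62.
Real gross regional product 1998 = 4673.2/1.162 = 4021.69.
Change = 4021.69/4169.62 − 1 = -0.0355.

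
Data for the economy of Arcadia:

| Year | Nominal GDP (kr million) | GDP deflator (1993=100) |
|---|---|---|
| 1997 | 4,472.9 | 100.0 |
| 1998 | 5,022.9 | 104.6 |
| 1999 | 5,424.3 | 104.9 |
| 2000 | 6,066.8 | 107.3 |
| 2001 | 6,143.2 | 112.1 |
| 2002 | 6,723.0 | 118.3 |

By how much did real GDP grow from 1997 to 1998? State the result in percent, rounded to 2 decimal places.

Real GDP 1997 = 4472.9/1.000 = 4472.90.
Real GDP 1998 = 5022.9/1.046 = 4802.01.
Change = 4802.01/4472.90 − 1 = 0.0736.

7.36%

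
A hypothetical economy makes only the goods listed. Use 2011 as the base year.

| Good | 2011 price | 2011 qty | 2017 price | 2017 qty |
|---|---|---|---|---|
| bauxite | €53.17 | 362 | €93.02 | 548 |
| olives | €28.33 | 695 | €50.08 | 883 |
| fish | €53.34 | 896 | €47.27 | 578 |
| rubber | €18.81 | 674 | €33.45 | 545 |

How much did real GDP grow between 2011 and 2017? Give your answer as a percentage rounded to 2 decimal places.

Real GDP 2011 = Nominal GDP 2011 = 53.17·362 + 28.33·695 + 53.34·896 + 18.81·674 = 99407.47.
Real GDP 2017 (at 2011 prices) = 53.17·548 + 28.33·883 + 53.34·578 + 18.81·545 = 95234.52.
Real growth = 95234.52/99407.47 − 1 = -0.0420.

-4.20%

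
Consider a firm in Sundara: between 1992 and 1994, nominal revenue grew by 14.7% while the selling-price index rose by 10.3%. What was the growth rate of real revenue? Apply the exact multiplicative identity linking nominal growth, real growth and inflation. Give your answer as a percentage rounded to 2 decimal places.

3.99%

(1 + g_nom) = (1 + g_real)(1 + π), so g_real = 1.1470 / 1.1030 − 1 = 0.03989.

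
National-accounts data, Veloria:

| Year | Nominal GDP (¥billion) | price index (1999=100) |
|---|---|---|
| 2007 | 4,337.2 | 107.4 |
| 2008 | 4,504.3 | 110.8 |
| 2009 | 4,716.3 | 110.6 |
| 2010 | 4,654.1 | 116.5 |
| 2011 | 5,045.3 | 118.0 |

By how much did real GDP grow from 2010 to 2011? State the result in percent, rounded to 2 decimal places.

Real GDP 2010 = 4654.1/1.165 = 3994.94.
Real GDP 2011 = 5045.3/1.180 = 4275.68.
Change = 4275.68/3994.94 − 1 = 0.0703.

7.03%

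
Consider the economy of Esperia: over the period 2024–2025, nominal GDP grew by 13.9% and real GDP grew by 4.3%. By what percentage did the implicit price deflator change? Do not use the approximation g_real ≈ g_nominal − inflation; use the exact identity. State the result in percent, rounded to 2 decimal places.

(1 + g_nom) = (1 + g_real)(1 + π), so π = 1.1390 / 1.0430 − 1 = 0.09204.

9.20%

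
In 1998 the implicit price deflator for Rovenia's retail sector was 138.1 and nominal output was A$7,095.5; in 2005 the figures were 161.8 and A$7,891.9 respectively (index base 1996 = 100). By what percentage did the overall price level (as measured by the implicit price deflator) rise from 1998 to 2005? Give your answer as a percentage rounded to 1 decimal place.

17.2%

Price-level change = 161.8 / 138.1 − 1 = 0.1716.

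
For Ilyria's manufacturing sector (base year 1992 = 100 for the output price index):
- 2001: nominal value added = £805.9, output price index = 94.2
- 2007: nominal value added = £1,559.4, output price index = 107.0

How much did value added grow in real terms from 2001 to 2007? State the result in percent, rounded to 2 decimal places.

Deflate each year: 2001 → 805.9/0.942 = 855.52; 2007 → 1559.4/1.070 = 1457.38.
So real value added changed by 1457.38/855.52 − 1 = 0.7035, i.e. 70.35%.

70.35%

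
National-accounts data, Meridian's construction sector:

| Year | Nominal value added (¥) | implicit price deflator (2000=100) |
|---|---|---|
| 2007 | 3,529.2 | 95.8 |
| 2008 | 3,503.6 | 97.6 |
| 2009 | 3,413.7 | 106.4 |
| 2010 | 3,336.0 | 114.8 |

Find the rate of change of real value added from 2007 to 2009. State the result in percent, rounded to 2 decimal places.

Real value added 2007 = 3529.2/0.958 = 3683.92.
Real value added 2009 = 3413.7/1.064 = 3208.36.
Change = 3208.36/3683.92 − 1 = -0.1291.

-12.91%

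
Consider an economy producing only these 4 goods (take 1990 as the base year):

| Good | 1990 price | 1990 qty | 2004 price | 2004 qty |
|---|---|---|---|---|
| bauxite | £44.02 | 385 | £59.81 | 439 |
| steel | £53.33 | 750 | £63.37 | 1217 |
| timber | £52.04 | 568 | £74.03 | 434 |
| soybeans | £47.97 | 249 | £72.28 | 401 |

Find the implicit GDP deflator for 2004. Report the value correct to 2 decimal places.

Nominal GDP 2004 = 59.81·439 + 63.37·1217 + 74.03·434 + 72.28·401 = 164491.18.
Real GDP 2004 (at 1990 prices) = 44.02·439 + 53.33·1217 + 52.04·434 + 47.97·401 = 126048.72.
Deflator = Nominal/Real × 100 = 164491.18/126048.72 × 100 = 130.498.

130.50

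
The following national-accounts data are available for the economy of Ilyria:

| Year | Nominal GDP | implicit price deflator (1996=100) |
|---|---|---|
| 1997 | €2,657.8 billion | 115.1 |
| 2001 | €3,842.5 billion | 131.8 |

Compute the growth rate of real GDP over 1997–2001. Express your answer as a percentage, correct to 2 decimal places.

26.26%

Real GDP 1997 = 2657.8 / 1.151 = 2309.12.
Real GDP 2001 = 3842.5 / 1.318 = 2915.40.
Real growth = 2915.40 / 2309.12 − 1 = 0.2626.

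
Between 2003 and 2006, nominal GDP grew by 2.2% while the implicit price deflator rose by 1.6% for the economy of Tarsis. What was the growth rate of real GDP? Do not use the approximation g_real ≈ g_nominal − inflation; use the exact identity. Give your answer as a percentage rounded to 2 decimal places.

(1 + g_nom) = (1 + g_real)(1 + π), so g_real = 1.0220 / 1.0160 − 1 = 0.00591.

0.59%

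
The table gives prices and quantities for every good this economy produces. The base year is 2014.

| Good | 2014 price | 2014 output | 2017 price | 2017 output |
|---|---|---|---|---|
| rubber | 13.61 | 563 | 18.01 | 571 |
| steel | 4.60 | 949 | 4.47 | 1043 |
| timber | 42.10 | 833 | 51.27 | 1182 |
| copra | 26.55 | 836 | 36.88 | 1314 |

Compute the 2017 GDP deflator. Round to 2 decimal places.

Nominal GDP 2017 = 18.01·571 + 4.47·1043 + 51.27·1182 + 36.88·1314 = 124007.38.
Real GDP 2017 (at 2014 prices) = 13.61·571 + 4.60·1043 + 42.10·1182 + 26.55·1314 = 97218.01.
Deflator = Nominal/Real × 100 = 124007.38/97218.01 × 100 = 127.556.

127.56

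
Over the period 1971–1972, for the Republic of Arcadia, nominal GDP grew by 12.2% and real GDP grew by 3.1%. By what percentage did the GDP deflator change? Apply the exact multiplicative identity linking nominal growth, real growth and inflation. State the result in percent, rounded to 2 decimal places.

8.83%

(1 + g_nom) = (1 + g_real)(1 + π), so π = 1.1220 / 1.0310 − 1 = 0.08826.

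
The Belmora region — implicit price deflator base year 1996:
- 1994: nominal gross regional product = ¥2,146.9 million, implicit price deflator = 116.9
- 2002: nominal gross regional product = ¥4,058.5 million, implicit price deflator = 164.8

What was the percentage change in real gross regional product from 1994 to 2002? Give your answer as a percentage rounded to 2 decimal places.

Real gross regional product 1994 = 2146.9 / 1.169 = 1836.53.
Real gross regional product 2002 = 4058.5 / 1.648 = 2462.68.
Real growth = 2462.68 / 1836.53 − 1 = 0.3409.

34.09%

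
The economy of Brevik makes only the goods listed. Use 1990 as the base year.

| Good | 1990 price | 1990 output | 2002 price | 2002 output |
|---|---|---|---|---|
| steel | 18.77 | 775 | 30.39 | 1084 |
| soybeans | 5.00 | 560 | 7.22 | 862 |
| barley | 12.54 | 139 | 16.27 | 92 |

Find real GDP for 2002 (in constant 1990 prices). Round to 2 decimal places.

25810.36

Real GDP 2002 = Σ (p_1990 × q_2002) = 18.77·1084 + 5.00·862 + 12.54·92 = 25810.36.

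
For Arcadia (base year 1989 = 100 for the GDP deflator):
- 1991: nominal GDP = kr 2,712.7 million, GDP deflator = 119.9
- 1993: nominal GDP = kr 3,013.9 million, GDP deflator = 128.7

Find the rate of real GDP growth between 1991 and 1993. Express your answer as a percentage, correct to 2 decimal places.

Deflate each year: 1991 → 2712.7/1.199 = 2262.47; 1993 → 3013.9/1.287 = 2341.80.
So real GDP changed by 2341.80/2262.47 − 1 = 0.0351, i.e. 3.51%.

3.51%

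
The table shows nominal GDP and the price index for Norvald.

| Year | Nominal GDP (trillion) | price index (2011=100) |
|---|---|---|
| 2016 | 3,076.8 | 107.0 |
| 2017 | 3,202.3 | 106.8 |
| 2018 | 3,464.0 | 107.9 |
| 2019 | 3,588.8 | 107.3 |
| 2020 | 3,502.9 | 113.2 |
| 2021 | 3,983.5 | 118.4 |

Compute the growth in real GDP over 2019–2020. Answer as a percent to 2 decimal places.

-7.48%

Real GDP 2019 = 3588.8/1.073 = 3344.64.
Real GDP 2020 = 3502.9/1.132 = 3094.43.
Change = 3094.43/3344.64 − 1 = -0.0748.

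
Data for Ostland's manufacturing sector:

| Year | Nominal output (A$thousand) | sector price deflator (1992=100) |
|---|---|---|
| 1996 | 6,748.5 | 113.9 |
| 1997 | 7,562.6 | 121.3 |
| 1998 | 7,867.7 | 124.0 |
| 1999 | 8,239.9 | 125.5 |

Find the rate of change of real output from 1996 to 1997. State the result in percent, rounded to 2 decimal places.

Real output 1996 = 6748.5/1.139 = 5924.93.
Real output 1997 = 7562.6/1.213 = 6234.62.
Change = 6234.62/5924.93 − 1 = 0.0523.

5.23%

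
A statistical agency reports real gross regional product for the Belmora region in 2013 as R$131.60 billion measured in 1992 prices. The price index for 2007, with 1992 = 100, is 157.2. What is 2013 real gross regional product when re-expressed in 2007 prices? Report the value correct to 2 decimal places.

R$206.88 billion

Real gross regional product in 2007 prices = Real gross regional product in 1992 prices × (P_2007/P_1992) = 131.60 × 1.572 = 206.88.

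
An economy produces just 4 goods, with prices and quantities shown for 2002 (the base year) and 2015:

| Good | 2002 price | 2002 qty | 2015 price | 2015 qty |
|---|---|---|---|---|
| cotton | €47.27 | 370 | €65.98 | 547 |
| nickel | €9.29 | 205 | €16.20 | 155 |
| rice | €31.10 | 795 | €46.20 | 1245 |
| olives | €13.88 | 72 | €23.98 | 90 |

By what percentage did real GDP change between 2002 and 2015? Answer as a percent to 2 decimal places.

49.09%

Real GDP 2002 = Nominal GDP 2002 = 47.27·370 + 9.29·205 + 31.10·795 + 13.88·72 = 45118.21.
Real GDP 2015 (at 2002 prices) = 47.27·547 + 9.29·155 + 31.10·1245 + 13.88·90 = 67265.34.
Real growth = 67265.34/45118.21 − 1 = 0.4909.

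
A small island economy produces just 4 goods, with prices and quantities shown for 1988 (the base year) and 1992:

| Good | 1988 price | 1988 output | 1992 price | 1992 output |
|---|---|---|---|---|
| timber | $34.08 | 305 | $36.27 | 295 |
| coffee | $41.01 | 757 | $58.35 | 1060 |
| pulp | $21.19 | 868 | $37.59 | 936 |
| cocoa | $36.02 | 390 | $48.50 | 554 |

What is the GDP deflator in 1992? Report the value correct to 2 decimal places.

Nominal GDP 1992 = 36.27·295 + 58.35·1060 + 37.59·936 + 48.50·554 = 134603.89.
Real GDP 1992 (at 1988 prices) = 34.08·295 + 41.01·1060 + 21.19·936 + 36.02·554 = 93313.12.
Deflator = Nominal/Real × 100 = 134603.89/93313.12 × 100 = 144.250.

144.25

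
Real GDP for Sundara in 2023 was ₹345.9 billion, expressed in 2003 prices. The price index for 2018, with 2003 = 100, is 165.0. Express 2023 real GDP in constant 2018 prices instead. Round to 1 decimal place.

Real GDP in 2018 prices = Real GDP in 2003 prices × (P_2018/P_2003) = 345.9 × 1.650 = 570.74.

₹570.7 billion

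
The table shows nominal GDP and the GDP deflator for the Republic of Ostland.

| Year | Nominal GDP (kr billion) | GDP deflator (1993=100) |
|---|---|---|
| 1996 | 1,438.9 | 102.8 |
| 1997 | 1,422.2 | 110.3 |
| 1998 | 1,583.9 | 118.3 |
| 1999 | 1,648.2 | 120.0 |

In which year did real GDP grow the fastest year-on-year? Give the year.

1998

1997: real = 1422.2/1.103 = 1289.39; growth vs 1996 (1399.71) = -7.88%.
1998: real = 1583.9/1.183 = 1338.88; growth vs 1997 (1289.39) = 3.84%.
1999: real = 1648.2/1.200 = 1373.50; growth vs 1998 (1338.88) = 2.59%.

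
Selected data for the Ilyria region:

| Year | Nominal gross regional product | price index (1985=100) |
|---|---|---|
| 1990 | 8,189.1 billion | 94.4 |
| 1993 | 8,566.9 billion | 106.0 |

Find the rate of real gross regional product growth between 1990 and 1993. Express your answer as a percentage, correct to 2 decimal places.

Real gross regional product 1990 = 8189.1 / 0.944 = 8674.89.
Real gross regional product 1993 = 8566.9 / 1.060 = 8081.98.
Real growth = 8081.98 / 8674.89 − 1 = -0.0683.

-6.83%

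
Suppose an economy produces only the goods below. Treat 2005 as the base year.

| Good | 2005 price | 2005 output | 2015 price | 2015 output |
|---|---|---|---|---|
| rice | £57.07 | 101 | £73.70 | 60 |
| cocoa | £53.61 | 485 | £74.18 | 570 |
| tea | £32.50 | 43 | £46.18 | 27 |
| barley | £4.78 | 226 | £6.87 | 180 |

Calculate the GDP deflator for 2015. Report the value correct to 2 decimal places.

137.71

Nominal GDP 2015 = 73.70·60 + 74.18·570 + 46.18·27 + 6.87·180 = 49188.06.
Real GDP 2015 (at 2005 prices) = 57.07·60 + 53.61·570 + 32.50·27 + 4.78·180 = 35719.80.
Deflator = Nominal/Real × 100 = 49188.06/35719.80 × 100 = 137.705.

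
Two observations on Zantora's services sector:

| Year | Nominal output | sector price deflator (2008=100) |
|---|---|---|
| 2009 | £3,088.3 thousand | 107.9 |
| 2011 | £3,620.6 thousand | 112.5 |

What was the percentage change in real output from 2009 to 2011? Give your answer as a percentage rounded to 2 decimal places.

Real output 2009 = 3088.3 / 1.079 = 2862.19.
Real output 2011 = 3620.6 / 1.125 = 3218.31.
Real growth = 3218.31 / 2862.19 − 1 = 0.1244.

12.44%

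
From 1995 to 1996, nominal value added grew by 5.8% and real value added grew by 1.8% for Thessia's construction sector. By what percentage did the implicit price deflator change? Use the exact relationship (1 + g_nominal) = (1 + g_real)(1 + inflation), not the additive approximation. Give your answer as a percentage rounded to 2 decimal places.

3.93%

(1 + g_nom) = (1 + g_real)(1 + π), so π = 1.0580 / 1.0180 − 1 = 0.03929.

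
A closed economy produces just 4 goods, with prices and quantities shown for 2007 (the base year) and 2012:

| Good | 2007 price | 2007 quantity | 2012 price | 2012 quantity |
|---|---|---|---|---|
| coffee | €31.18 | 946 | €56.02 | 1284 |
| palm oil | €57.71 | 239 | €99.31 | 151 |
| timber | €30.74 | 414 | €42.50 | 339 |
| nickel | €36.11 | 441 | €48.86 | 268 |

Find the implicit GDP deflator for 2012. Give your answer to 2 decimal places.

166.20

Nominal GDP 2012 = 56.02·1284 + 99.31·151 + 42.50·339 + 48.86·268 = 114427.47.
Real GDP 2012 (at 2007 prices) = 31.18·1284 + 57.71·151 + 30.74·339 + 36.11·268 = 68847.67.
Deflator = Nominal/Real × 100 = 114427.47/68847.67 × 100 = 166.204.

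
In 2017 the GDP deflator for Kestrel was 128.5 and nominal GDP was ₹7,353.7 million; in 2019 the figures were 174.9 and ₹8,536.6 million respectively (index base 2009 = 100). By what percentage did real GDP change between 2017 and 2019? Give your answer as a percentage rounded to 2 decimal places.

Real GDP 2017 = 7353.7 / 1.285 = 5722.72.
Real GDP 2019 = 8536.6 / 1.749 = 4880.85.
Real growth = 4880.85 / 5722.72 − 1 = -0.1471.

-14.71%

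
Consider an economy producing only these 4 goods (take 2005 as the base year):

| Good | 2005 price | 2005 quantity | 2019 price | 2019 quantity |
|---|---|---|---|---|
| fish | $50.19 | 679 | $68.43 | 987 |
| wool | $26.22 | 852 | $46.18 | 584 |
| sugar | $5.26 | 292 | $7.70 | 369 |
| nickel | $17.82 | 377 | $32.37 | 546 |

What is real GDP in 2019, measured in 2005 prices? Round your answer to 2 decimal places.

$76520.67

Real GDP 2019 = Σ (p_2005 × q_2019) = 50.19·987 + 26.22·584 + 5.26·369 + 17.82·546 = 76520.67.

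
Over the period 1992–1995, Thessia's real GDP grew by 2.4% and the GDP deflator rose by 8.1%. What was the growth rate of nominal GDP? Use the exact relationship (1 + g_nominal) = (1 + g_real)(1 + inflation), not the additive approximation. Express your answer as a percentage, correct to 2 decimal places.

(1 + g_nom) = (1 + g_real)(1 + π) = 1.0240 × 1.0810 = 1.10694.

10.69%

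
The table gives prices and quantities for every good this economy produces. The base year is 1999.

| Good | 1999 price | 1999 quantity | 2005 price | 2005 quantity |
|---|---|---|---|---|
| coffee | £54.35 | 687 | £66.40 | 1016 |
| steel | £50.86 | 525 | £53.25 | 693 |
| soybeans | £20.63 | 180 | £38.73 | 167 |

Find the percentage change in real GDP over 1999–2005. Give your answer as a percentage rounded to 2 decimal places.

38.61%

Real GDP 1999 = Nominal GDP 1999 = 54.35·687 + 50.86·525 + 20.63·180 = 67753.35.
Real GDP 2005 (at 1999 prices) = 54.35·1016 + 50.86·693 + 20.63·167 = 93910.79.
Real growth = 93910.79/67753.35 − 1 = 0.3861.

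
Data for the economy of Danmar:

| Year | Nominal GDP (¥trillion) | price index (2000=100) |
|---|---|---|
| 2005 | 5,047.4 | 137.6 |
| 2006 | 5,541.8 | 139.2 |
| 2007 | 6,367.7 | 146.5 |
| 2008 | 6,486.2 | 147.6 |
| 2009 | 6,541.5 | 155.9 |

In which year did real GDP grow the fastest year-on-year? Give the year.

2007

2006: real = 5541.8/1.392 = 3981.18; growth vs 2005 (3668.17) = 8.53%.
2007: real = 6367.7/1.465 = 4346.55; growth vs 2006 (3981.18) = 9.18%.
2008: real = 6486.2/1.476 = 4394.44; growth vs 2007 (4346.55) = 1.10%.
2009: real = 6541.5/1.559 = 4195.96; growth vs 2008 (4394.44) = -4.52%.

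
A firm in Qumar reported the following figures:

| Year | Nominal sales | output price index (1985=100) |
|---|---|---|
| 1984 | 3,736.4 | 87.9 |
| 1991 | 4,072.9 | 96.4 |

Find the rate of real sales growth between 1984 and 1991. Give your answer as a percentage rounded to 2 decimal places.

-0.61%

Real sales 1984 = 3736.4 / 0.879 = 4250.74.
Real sales 1991 = 4072.9 / 0.964 = 4225.00.
Real growth = 4225.00 / 4250.74 − 1 = -0.0061.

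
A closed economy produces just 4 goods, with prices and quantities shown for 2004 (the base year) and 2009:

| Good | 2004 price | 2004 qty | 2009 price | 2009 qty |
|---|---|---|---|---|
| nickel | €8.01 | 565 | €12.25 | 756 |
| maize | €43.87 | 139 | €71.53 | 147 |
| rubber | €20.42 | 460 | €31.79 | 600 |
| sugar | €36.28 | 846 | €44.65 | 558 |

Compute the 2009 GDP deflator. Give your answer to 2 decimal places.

141.70

Nominal GDP 2009 = 12.25·756 + 71.53·147 + 31.79·600 + 44.65·558 = 63764.61.
Real GDP 2009 (at 2004 prices) = 8.01·756 + 43.87·147 + 20.42·600 + 36.28·558 = 45000.69.
Deflator = Nominal/Real × 100 = 63764.61/45000.69 × 100 = 141.697.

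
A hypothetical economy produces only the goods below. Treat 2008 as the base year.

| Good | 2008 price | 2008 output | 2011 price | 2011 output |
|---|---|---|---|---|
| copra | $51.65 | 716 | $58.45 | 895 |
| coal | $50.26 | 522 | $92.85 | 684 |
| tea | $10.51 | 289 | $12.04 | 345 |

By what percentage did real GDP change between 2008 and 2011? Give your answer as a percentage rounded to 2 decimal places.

27.13%

Real GDP 2008 = Nominal GDP 2008 = 51.65·716 + 50.26·522 + 10.51·289 = 66254.51.
Real GDP 2011 (at 2008 prices) = 51.65·895 + 50.26·684 + 10.51·345 = 84230.54.
Real growth = 84230.54/66254.51 − 1 = 0.2713.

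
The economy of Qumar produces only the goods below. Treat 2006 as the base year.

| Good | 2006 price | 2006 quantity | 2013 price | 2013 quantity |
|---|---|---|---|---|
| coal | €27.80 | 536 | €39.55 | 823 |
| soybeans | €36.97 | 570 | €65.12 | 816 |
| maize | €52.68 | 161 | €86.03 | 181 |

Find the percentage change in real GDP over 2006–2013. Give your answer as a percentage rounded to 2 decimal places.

Real GDP 2006 = Nominal GDP 2006 = 27.80·536 + 36.97·570 + 52.68·161 = 44455.18.
Real GDP 2013 (at 2006 prices) = 27.80·823 + 36.97·816 + 52.68·181 = 62582.00.
Real growth = 62582.00/44455.18 − 1 = 0.4078.

40.78%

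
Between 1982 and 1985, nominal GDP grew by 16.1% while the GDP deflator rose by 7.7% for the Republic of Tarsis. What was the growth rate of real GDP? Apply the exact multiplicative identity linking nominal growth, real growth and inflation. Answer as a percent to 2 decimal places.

(1 + g_nom) = (1 + g_real)(1 + π), so g_real = 1.1610 / 1.0770 − 1 = 0.07799.

7.80%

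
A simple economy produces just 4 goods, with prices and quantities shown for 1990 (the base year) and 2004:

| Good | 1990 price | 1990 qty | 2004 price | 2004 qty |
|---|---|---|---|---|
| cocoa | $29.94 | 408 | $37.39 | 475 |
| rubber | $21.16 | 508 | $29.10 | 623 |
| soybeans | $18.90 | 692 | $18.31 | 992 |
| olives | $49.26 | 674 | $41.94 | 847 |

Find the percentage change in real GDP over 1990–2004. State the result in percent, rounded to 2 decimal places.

Real GDP 1990 = Nominal GDP 1990 = 29.94·408 + 21.16·508 + 18.90·692 + 49.26·674 = 69244.84.
Real GDP 2004 (at 1990 prices) = 29.94·475 + 21.16·623 + 18.90·992 + 49.26·847 = 87876.20.
Real growth = 87876.20/69244.84 − 1 = 0.2691.

26.91%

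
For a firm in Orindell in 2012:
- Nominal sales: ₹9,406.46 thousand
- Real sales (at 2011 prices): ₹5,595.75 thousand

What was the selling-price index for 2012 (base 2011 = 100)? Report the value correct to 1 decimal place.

168.1

selling-price index = (Nominal / Real) × 100 = 9406.46 / 5595.75 × 100 = 168.10.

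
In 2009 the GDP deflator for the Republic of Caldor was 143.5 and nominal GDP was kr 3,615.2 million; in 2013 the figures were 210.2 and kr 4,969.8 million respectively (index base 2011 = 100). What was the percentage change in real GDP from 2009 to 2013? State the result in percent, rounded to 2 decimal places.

Real GDP 2009 = 3615.2 / 1.435 = 2519.30.
Real GDP 2013 = 4969.8 / 2.102 = 2364.32.
Real growth = 2364.32 / 2519.30 − 1 = -0.0615.

-6.15%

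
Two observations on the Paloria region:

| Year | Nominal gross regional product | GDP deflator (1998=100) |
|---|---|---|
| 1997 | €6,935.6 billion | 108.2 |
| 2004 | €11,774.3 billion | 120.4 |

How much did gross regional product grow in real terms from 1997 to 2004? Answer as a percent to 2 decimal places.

Real gross regional product 1997 = 6935.6 / 1.082 = 6409.98.
Real gross regional product 2004 = 11774.3 / 1.204 = 9779.32.
Real growth = 9779.32 / 6409.98 − 1 = 0.5256.

52.56%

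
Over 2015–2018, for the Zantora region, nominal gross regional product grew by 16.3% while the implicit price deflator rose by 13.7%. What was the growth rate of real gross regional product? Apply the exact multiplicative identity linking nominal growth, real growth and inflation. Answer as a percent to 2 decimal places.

2.29%

(1 + g_nom) = (1 + g_real)(1 + π), so g_real = 1.1630 / 1.1370 − 1 = 0.02287.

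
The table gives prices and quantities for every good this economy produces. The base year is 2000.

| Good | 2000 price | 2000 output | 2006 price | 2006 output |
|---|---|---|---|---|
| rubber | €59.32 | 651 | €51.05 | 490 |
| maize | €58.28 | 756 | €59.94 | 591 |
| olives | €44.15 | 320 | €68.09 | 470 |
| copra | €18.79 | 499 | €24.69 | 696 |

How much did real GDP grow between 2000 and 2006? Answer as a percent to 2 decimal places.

-8.33%

Real GDP 2000 = Nominal GDP 2000 = 59.32·651 + 58.28·756 + 44.15·320 + 18.79·499 = 106181.21.
Real GDP 2006 (at 2000 prices) = 59.32·490 + 58.28·591 + 44.15·470 + 18.79·696 = 97338.62.
Real growth = 97338.62/106181.21 − 1 = -0.0833.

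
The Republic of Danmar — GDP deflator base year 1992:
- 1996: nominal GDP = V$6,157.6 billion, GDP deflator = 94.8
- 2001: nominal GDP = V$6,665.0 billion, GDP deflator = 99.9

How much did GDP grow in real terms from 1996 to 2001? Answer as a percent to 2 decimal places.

Real GDP 1996 = 6157.6 / 0.948 = 6495.36.
Real GDP 2001 = 6665.0 / 0.999 = 6671.67.
Real growth = 6671.67 / 6495.36 − 1 = 0.0271.

2.71%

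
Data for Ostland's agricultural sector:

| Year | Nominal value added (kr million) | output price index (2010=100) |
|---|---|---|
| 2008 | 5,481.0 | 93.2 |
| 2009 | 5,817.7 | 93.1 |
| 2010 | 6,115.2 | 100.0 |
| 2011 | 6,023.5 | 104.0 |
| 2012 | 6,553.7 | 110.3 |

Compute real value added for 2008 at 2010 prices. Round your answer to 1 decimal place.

Real value added 2008 = 5481.0 / 0.932 = 5880.90.

kr 5,880.9 million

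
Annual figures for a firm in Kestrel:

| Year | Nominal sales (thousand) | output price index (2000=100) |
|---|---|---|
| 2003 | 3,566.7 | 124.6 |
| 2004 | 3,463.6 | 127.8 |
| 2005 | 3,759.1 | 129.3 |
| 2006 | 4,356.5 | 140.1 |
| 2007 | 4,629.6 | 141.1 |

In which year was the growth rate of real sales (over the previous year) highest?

2005

2004: real = 3463.6/1.278 = 2710.17; growth vs 2003 (2862.52) = -5.32%.
2005: real = 3759.1/1.293 = 2907.27; growth vs 2004 (2710.17) = 7.27%.
2006: real = 4356.5/1.401 = 3109.56; growth vs 2005 (2907.27) = 6.96%.
2007: real = 4629.6/1.411 = 3281.08; growth vs 2006 (3109.56) = 5.52%.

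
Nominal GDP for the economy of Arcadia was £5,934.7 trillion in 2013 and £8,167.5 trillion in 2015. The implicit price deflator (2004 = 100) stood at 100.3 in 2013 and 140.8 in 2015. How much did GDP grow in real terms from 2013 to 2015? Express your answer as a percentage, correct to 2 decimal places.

-1.96%

Deflate each year: 2013 → 5934.7/1.003 = 5916.95; 2015 → 8167.5/1.408 = 5800.78.
So real GDP changed by 5800.78/5916.95 − 1 = -0.0196, i.e. -1.96%.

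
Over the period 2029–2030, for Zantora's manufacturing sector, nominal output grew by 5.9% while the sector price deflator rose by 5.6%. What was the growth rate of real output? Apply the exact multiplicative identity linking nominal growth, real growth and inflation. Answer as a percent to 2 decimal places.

0.28%

(1 + g_nom) = (1 + g_real)(1 + π), so g_real = 1.0590 / 1.0560 − 1 = 0.00284.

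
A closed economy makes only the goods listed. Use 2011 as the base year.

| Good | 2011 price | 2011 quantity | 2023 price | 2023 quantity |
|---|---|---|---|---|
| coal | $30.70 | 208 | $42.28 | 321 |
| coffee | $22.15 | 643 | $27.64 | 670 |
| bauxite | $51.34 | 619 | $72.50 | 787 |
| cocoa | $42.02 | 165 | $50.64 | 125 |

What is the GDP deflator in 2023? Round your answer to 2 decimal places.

Nominal GDP 2023 = 42.28·321 + 27.64·670 + 72.50·787 + 50.64·125 = 95478.18.
Real GDP 2023 (at 2011 prices) = 30.70·321 + 22.15·670 + 51.34·787 + 42.02·125 = 70352.28.
Deflator = Nominal/Real × 100 = 95478.18/70352.28 × 100 = 135.714.

135.71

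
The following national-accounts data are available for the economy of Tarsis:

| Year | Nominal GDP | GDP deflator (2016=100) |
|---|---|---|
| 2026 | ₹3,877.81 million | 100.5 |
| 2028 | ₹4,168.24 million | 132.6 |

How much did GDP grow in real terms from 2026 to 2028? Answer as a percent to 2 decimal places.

-18.53%

Deflate each year: 2026 → 3877.81/1.005 = 3858.52; 2028 → 4168.24/1.326 = 3143.47.
So real GDP changed by 3143.47/3858.52 − 1 = -0.1853, i.e. -18.53%.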